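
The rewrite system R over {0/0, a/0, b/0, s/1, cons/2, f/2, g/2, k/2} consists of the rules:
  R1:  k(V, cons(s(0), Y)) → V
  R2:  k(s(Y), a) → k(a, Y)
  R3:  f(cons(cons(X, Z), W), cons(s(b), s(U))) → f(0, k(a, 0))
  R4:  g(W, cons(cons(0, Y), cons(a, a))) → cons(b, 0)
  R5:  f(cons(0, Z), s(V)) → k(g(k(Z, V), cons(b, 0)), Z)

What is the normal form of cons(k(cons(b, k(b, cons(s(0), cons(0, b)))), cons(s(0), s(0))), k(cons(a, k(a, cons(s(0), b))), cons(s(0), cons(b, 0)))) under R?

cons(cons(b, b), cons(a, a))

1. cons(k(cons(b, k(b, cons(s(0), cons(0, b)))), cons(s(0), s(0))), k(cons(a, k(a, cons(s(0), b))), cons(s(0), cons(b, 0))))  →  cons(cons(b, k(b, cons(s(0), cons(0, b)))), k(cons(a, k(a, cons(s(0), b))), cons(s(0), cons(b, 0))))   [R1 at 1]
2. cons(cons(b, k(b, cons(s(0), cons(0, b)))), k(cons(a, k(a, cons(s(0), b))), cons(s(0), cons(b, 0))))  →  cons(cons(b, b), k(cons(a, k(a, cons(s(0), b))), cons(s(0), cons(b, 0))))   [R1 at 1.2]
3. cons(cons(b, b), k(cons(a, k(a, cons(s(0), b))), cons(s(0), cons(b, 0))))  →  cons(cons(b, b), cons(a, k(a, cons(s(0), b))))   [R1 at 2]
4. cons(cons(b, b), cons(a, k(a, cons(s(0), b))))  →  cons(cons(b, b), cons(a, a))   [R1 at 2.2]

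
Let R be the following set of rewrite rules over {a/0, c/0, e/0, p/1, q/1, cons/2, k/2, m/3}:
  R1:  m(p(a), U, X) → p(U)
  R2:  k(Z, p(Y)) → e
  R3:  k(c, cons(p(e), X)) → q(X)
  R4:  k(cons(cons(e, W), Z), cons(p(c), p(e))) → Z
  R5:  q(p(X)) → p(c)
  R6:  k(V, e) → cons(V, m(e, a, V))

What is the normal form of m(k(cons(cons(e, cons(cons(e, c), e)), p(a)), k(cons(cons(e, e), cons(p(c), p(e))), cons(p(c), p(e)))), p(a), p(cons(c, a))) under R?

p(p(a))

1. m(k(cons(cons(e, cons(cons(e, c), e)), p(a)), k(cons(cons(e, e), cons(p(c), p(e))), cons(p(c), p(e)))), p(a), p(cons(c, a)))  →  m(k(cons(cons(e, cons(cons(e, c), e)), p(a)), cons(p(c), p(e))), p(a), p(cons(c, a)))   [R4 at 1.2]
2. m(k(cons(cons(e, cons(cons(e, c), e)), p(a)), cons(p(c), p(e))), p(a), p(cons(c, a)))  →  m(p(a), p(a), p(cons(c, a)))   [R4 at 1]
3. m(p(a), p(a), p(cons(c, a)))  →  p(p(a))   [R1 at ε]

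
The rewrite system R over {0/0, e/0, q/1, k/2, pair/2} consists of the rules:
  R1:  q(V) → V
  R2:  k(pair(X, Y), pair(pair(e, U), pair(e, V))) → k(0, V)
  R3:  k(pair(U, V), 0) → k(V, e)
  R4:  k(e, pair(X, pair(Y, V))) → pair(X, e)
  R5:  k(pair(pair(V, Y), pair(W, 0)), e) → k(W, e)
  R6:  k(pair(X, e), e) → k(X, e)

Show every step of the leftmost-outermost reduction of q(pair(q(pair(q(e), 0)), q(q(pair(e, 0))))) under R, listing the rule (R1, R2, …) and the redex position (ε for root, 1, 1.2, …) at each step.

pair(pair(e, 0), pair(e, 0))

1. q(pair(q(pair(q(e), 0)), q(q(pair(e, 0)))))  →  pair(q(pair(q(e), 0)), q(q(pair(e, 0))))   [R1 at ε]
2. pair(q(pair(q(e), 0)), q(q(pair(e, 0))))  →  pair(pair(q(e), 0), q(q(pair(e, 0))))   [R1 at 1]
3. pair(pair(q(e), 0), q(q(pair(e, 0))))  →  pair(pair(e, 0), q(q(pair(e, 0))))   [R1 at 1.1]
4. pair(pair(e, 0), q(q(pair(e, 0))))  →  pair(pair(e, 0), q(pair(e, 0)))   [R1 at 2]
5. pair(pair(e, 0), q(pair(e, 0)))  →  pair(pair(e, 0), pair(e, 0))   [R1 at 2]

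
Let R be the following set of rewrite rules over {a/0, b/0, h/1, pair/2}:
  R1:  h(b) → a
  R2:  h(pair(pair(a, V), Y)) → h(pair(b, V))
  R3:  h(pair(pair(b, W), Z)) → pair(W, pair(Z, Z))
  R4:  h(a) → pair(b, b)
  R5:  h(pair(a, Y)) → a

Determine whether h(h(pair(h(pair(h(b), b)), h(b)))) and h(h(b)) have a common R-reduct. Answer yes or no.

Reduce t₁ = h(h(pair(h(pair(h(b), b)), h(b)))):
1. h(h(pair(h(pair(h(b), b)), h(b))))  →  h(h(pair(h(pair(a, b)), h(b))))   [R1 at 1.1.1.1.1]
2. h(h(pair(h(pair(a, b)), h(b))))  →  h(h(pair(a, h(b))))   [R5 at 1.1.1]
3. h(h(pair(a, h(b))))  →  h(a)   [R5 at 1]
4. h(a)  →  pair(b, b)   [R4 at ε]

Reduce t₂ = h(h(b)):
1. h(h(b))  →  h(a)   [R1 at 1]
2. h(a)  →  pair(b, b)   [R4 at ε]

yes — NF(t₁) = pair(b, b), NF(t₂) = pair(b, b)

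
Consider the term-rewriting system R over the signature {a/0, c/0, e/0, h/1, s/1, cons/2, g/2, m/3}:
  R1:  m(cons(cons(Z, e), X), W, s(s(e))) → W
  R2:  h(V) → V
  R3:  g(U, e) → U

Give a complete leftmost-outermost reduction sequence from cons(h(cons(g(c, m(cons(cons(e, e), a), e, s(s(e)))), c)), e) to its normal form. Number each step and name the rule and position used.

cons(cons(c, c), e)

1. cons(h(cons(g(c, m(cons(cons(e, e), a), e, s(s(e)))), c)), e)  →  cons(cons(g(c, m(cons(cons(e, e), a), e, s(s(e)))), c), e)   [R2 at 1]
2. cons(cons(g(c, m(cons(cons(e, e), a), e, s(s(e)))), c), e)  →  cons(cons(g(c, e), c), e)   [R1 at 1.1.2]
3. cons(cons(g(c, e), c), e)  →  cons(cons(c, c), e)   [R3 at 1.1]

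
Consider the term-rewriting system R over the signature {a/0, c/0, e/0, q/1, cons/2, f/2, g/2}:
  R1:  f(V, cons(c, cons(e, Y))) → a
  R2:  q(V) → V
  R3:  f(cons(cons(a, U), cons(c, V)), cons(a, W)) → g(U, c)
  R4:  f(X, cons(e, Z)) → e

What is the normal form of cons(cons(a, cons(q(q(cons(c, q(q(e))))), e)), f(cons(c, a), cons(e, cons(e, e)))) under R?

1. cons(cons(a, cons(q(q(cons(c, q(q(e))))), e)), f(cons(c, a), cons(e, cons(e, e))))  →  cons(cons(a, cons(q(cons(c, q(q(e)))), e)), f(cons(c, a), cons(e, cons(e, e))))   [R2 at 1.2.1]
2. cons(cons(a, cons(q(cons(c, q(q(e)))), e)), f(cons(c, a), cons(e, cons(e, e))))  →  cons(cons(a, cons(cons(c, q(q(e))), e)), f(cons(c, a), cons(e, cons(e, e))))   [R2 at 1.2.1]
3. cons(cons(a, cons(cons(c, q(q(e))), e)), f(cons(c, a), cons(e, cons(e, e))))  →  cons(cons(a, cons(cons(c, q(e)), e)), f(cons(c, a), cons(e, cons(e, e))))   [R2 at 1.2.1.2]
4. cons(cons(a, cons(cons(c, q(e)), e)), f(cons(c, a), cons(e, cons(e, e))))  →  cons(cons(a, cons(cons(c, e), e)), f(cons(c, a), cons(e, cons(e, e))))   [R2 at 1.2.1.2]
5. cons(cons(a, cons(cons(c, e), e)), f(cons(c, a), cons(e, cons(e, e))))  →  cons(cons(a, cons(cons(c, e), e)), e)   [R4 at 2]

cons(cons(a, cons(cons(c, e), e)), e)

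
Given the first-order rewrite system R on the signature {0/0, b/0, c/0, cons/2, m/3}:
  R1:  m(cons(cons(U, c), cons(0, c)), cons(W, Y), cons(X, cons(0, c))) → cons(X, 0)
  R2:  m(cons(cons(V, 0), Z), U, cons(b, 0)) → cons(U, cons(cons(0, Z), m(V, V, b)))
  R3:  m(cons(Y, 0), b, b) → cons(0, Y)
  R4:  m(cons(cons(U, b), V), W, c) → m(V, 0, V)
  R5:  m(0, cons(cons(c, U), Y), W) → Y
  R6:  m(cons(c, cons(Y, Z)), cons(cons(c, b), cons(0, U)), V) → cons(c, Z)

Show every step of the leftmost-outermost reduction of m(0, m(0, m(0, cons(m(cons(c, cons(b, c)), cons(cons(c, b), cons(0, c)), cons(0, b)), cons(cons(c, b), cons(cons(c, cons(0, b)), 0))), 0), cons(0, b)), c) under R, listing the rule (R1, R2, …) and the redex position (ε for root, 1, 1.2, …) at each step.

0

1. m(0, m(0, m(0, cons(m(cons(c, cons(b, c)), cons(cons(c, b), cons(0, c)), cons(0, b)), cons(cons(c, b), cons(cons(c, cons(0, b)), 0))), 0), cons(0, b)), c)  →  m(0, m(0, m(0, cons(cons(c, c), cons(cons(c, b), cons(cons(c, cons(0, b)), 0))), 0), cons(0, b)), c)   [R6 at 2.2.2.1]
2. m(0, m(0, m(0, cons(cons(c, c), cons(cons(c, b), cons(cons(c, cons(0, b)), 0))), 0), cons(0, b)), c)  →  m(0, m(0, cons(cons(c, b), cons(cons(c, cons(0, b)), 0)), cons(0, b)), c)   [R5 at 2.2]
3. m(0, m(0, cons(cons(c, b), cons(cons(c, cons(0, b)), 0)), cons(0, b)), c)  →  m(0, cons(cons(c, cons(0, b)), 0), c)   [R5 at 2]
4. m(0, cons(cons(c, cons(0, b)), 0), c)  →  0   [R5 at ε]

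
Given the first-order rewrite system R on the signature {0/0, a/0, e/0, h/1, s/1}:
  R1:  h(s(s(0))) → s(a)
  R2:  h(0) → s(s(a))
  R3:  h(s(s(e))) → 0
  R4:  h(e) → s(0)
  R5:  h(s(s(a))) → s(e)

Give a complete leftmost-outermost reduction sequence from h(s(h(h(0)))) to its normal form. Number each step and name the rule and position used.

1. h(s(h(h(0))))  →  h(s(h(s(s(a)))))   [R2 at 1.1.1]
2. h(s(h(s(s(a)))))  →  h(s(s(e)))   [R5 at 1.1]
3. h(s(s(e)))  →  0   [R3 at ε]

0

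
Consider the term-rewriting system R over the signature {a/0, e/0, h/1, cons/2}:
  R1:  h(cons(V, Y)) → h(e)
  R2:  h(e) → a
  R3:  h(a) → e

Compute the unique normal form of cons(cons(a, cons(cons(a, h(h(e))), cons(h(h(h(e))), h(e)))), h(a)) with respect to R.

cons(cons(a, cons(cons(a, e), cons(a, a))), e)

1. cons(cons(a, cons(cons(a, h(h(e))), cons(h(h(h(e))), h(e)))), h(a))  →  cons(cons(a, cons(cons(a, h(a)), cons(h(h(h(e))), h(e)))), h(a))   [R2 at 1.2.1.2.1]
2. cons(cons(a, cons(cons(a, h(a)), cons(h(h(h(e))), h(e)))), h(a))  →  cons(cons(a, cons(cons(a, e), cons(h(h(h(e))), h(e)))), h(a))   [R3 at 1.2.1.2]
3. cons(cons(a, cons(cons(a, e), cons(h(h(h(e))), h(e)))), h(a))  →  cons(cons(a, cons(cons(a, e), cons(h(h(a)), h(e)))), h(a))   [R2 at 1.2.2.1.1.1]
4. cons(cons(a, cons(cons(a, e), cons(h(h(a)), h(e)))), h(a))  →  cons(cons(a, cons(cons(a, e), cons(h(e), h(e)))), h(a))   [R3 at 1.2.2.1.1]
5. cons(cons(a, cons(cons(a, e), cons(h(e), h(e)))), h(a))  →  cons(cons(a, cons(cons(a, e), cons(a, h(e)))), h(a))   [R2 at 1.2.2.1]
6. cons(cons(a, cons(cons(a, e), cons(a, h(e)))), h(a))  →  cons(cons(a, cons(cons(a, e), cons(a, a))), h(a))   [R2 at 1.2.2.2]
7. cons(cons(a, cons(cons(a, e), cons(a, a))), h(a))  →  cons(cons(a, cons(cons(a, e), cons(a, a))), e)   [R3 at 2]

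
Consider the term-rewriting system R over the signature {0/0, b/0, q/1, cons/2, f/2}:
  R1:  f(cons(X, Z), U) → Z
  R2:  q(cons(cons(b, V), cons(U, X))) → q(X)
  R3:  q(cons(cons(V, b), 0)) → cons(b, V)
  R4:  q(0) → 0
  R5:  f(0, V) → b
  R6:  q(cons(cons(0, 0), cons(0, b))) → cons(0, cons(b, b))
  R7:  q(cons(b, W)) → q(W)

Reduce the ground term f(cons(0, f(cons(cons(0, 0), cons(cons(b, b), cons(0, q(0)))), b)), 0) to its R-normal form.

cons(cons(b, b), cons(0, 0))

1. f(cons(0, f(cons(cons(0, 0), cons(cons(b, b), cons(0, q(0)))), b)), 0)  →  f(cons(cons(0, 0), cons(cons(b, b), cons(0, q(0)))), b)   [R1 at ε]
2. f(cons(cons(0, 0), cons(cons(b, b), cons(0, q(0)))), b)  →  cons(cons(b, b), cons(0, q(0)))   [R1 at ε]
3. cons(cons(b, b), cons(0, q(0)))  →  cons(cons(b, b), cons(0, 0))   [R4 at 2.2]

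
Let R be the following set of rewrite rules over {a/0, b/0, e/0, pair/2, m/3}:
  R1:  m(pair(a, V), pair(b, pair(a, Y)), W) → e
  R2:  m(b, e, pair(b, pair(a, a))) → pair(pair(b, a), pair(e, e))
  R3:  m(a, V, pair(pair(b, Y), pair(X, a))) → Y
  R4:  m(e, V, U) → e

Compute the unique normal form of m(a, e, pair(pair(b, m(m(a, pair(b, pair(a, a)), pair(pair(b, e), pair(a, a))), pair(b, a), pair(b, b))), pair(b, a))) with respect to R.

1. m(a, e, pair(pair(b, m(m(a, pair(b, pair(a, a)), pair(pair(b, e), pair(a, a))), pair(b, a), pair(b, b))), pair(b, a)))  →  m(m(a, pair(b, pair(a, a)), pair(pair(b, e), pair(a, a))), pair(b, a), pair(b, b))   [R3 at ε]
2. m(m(a, pair(b, pair(a, a)), pair(pair(b, e), pair(a, a))), pair(b, a), pair(b, b))  →  m(e, pair(b, a), pair(b, b))   [R3 at 1]
3. m(e, pair(b, a), pair(b, b))  →  e   [R4 at ε]

e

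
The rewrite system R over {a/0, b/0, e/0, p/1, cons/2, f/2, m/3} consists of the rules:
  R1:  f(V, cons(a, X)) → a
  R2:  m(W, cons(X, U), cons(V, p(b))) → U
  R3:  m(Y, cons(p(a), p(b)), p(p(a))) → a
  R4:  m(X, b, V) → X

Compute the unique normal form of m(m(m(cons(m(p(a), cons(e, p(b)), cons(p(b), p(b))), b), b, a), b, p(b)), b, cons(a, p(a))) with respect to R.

cons(p(b), b)

1. m(m(m(cons(m(p(a), cons(e, p(b)), cons(p(b), p(b))), b), b, a), b, p(b)), b, cons(a, p(a)))  →  m(m(cons(m(p(a), cons(e, p(b)), cons(p(b), p(b))), b), b, a), b, p(b))   [R4 at ε]
2. m(m(cons(m(p(a), cons(e, p(b)), cons(p(b), p(b))), b), b, a), b, p(b))  →  m(cons(m(p(a), cons(e, p(b)), cons(p(b), p(b))), b), b, a)   [R4 at ε]
3. m(cons(m(p(a), cons(e, p(b)), cons(p(b), p(b))), b), b, a)  →  cons(m(p(a), cons(e, p(b)), cons(p(b), p(b))), b)   [R4 at ε]
4. cons(m(p(a), cons(e, p(b)), cons(p(b), p(b))), b)  →  cons(p(b), b)   [R2 at 1]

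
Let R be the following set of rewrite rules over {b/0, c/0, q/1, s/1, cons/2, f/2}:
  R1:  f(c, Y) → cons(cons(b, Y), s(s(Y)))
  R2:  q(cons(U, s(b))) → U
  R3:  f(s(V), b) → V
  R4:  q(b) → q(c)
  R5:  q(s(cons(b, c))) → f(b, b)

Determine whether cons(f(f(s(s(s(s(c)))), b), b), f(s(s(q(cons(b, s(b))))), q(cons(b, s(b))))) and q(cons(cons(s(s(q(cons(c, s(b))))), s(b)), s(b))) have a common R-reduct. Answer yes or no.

yes — NF(t₁) = cons(s(s(c)), s(b)), NF(t₂) = cons(s(s(c)), s(b))

Reduce t₁ = cons(f(f(s(s(s(s(c)))), b), b), f(s(s(q(cons(b, s(b))))), q(cons(b, s(b))))):
1. cons(f(f(s(s(s(s(c)))), b), b), f(s(s(q(cons(b, s(b))))), q(cons(b, s(b)))))  →  cons(f(s(s(s(c))), b), f(s(s(q(cons(b, s(b))))), q(cons(b, s(b)))))   [R3 at 1.1]
2. cons(f(s(s(s(c))), b), f(s(s(q(cons(b, s(b))))), q(cons(b, s(b)))))  →  cons(s(s(c)), f(s(s(q(cons(b, s(b))))), q(cons(b, s(b)))))   [R3 at 1]
3. cons(s(s(c)), f(s(s(q(cons(b, s(b))))), q(cons(b, s(b)))))  →  cons(s(s(c)), f(s(s(b)), q(cons(b, s(b)))))   [R2 at 2.1.1.1]
4. cons(s(s(c)), f(s(s(b)), q(cons(b, s(b)))))  →  cons(s(s(c)), f(s(s(b)), b))   [R2 at 2.2]
5. cons(s(s(c)), f(s(s(b)), b))  →  cons(s(s(c)), s(b))   [R3 at 2]

Reduce t₂ = q(cons(cons(s(s(q(cons(c, s(b))))), s(b)), s(b))):
1. q(cons(cons(s(s(q(cons(c, s(b))))), s(b)), s(b)))  →  cons(s(s(q(cons(c, s(b))))), s(b))   [R2 at ε]
2. cons(s(s(q(cons(c, s(b))))), s(b))  →  cons(s(s(c)), s(b))   [R2 at 1.1.1]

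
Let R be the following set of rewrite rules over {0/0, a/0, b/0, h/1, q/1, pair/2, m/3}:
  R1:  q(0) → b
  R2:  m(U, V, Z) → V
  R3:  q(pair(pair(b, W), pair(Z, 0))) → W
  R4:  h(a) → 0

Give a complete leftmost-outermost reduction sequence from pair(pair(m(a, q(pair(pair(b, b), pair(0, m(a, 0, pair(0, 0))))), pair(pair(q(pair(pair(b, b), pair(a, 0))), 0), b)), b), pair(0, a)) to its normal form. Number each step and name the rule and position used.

1. pair(pair(m(a, q(pair(pair(b, b), pair(0, m(a, 0, pair(0, 0))))), pair(pair(q(pair(pair(b, b), pair(a, 0))), 0), b)), b), pair(0, a))  →  pair(pair(q(pair(pair(b, b), pair(0, m(a, 0, pair(0, 0))))), b), pair(0, a))   [R2 at 1.1]
2. pair(pair(q(pair(pair(b, b), pair(0, m(a, 0, pair(0, 0))))), b), pair(0, a))  →  pair(pair(q(pair(pair(b, b), pair(0, 0))), b), pair(0, a))   [R2 at 1.1.1.2.2]
3. pair(pair(q(pair(pair(b, b), pair(0, 0))), b), pair(0, a))  →  pair(pair(b, b), pair(0, a))   [R3 at 1.1]

pair(pair(b, b), pair(0, a))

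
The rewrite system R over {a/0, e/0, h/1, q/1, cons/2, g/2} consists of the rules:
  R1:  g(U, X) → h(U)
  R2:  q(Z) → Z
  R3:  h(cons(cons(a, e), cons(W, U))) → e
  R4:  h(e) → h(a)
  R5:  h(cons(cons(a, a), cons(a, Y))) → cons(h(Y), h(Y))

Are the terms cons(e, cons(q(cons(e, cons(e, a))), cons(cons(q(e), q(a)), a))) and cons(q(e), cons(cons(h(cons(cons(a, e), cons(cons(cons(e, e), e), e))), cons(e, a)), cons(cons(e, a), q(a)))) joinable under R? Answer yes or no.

Reduce t₁ = cons(e, cons(q(cons(e, cons(e, a))), cons(cons(q(e), q(a)), a))):
1. cons(e, cons(q(cons(e, cons(e, a))), cons(cons(q(e), q(a)), a)))  →  cons(e, cons(cons(e, cons(e, a)), cons(cons(q(e), q(a)), a)))   [R2 at 2.1]
2. cons(e, cons(cons(e, cons(e, a)), cons(cons(q(e), q(a)), a)))  →  cons(e, cons(cons(e, cons(e, a)), cons(cons(e, q(a)), a)))   [R2 at 2.2.1.1]
3. cons(e, cons(cons(e, cons(e, a)), cons(cons(e, q(a)), a)))  →  cons(e, cons(cons(e, cons(e, a)), cons(cons(e, a), a)))   [R2 at 2.2.1.2]

Reduce t₂ = cons(q(e), cons(cons(h(cons(cons(a, e), cons(cons(cons(e, e), e), e))), cons(e, a)), cons(cons(e, a), q(a)))):
1. cons(q(e), cons(cons(h(cons(cons(a, e), cons(cons(cons(e, e), e), e))), cons(e, a)), cons(cons(e, a), q(a))))  →  cons(e, cons(cons(h(cons(cons(a, e), cons(cons(cons(e, e), e), e))), cons(e, a)), cons(cons(e, a), q(a))))   [R2 at 1]
2. cons(e, cons(cons(h(cons(cons(a, e), cons(cons(cons(e, e), e), e))), cons(e, a)), cons(cons(e, a), q(a))))  →  cons(e, cons(cons(e, cons(e, a)), cons(cons(e, a), q(a))))   [R3 at 2.1.1]
3. cons(e, cons(cons(e, cons(e, a)), cons(cons(e, a), q(a))))  →  cons(e, cons(cons(e, cons(e, a)), cons(cons(e, a), a)))   [R2 at 2.2.2]

yes — NF(t₁) = cons(e, cons(cons(e, cons(e, a)), cons(cons(e, a), a))), NF(t₂) = cons(e, cons(cons(e, cons(e, a)), cons(cons(e, a), a)))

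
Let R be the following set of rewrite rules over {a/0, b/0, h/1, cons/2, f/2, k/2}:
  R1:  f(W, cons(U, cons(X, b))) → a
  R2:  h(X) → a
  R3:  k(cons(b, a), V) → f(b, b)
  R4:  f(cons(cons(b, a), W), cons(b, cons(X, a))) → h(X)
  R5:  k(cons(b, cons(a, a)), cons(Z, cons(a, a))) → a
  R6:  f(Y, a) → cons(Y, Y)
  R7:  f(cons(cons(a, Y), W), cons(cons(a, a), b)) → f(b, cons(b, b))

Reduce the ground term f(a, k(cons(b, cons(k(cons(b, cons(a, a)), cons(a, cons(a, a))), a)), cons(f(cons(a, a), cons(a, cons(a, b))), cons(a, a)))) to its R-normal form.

cons(a, a)

1. f(a, k(cons(b, cons(k(cons(b, cons(a, a)), cons(a, cons(a, a))), a)), cons(f(cons(a, a), cons(a, cons(a, b))), cons(a, a))))  →  f(a, k(cons(b, cons(a, a)), cons(f(cons(a, a), cons(a, cons(a, b))), cons(a, a))))   [R5 at 2.1.2.1]
2. f(a, k(cons(b, cons(a, a)), cons(f(cons(a, a), cons(a, cons(a, b))), cons(a, a))))  →  f(a, a)   [R5 at 2]
3. f(a, a)  →  cons(a, a)   [R6 at ε]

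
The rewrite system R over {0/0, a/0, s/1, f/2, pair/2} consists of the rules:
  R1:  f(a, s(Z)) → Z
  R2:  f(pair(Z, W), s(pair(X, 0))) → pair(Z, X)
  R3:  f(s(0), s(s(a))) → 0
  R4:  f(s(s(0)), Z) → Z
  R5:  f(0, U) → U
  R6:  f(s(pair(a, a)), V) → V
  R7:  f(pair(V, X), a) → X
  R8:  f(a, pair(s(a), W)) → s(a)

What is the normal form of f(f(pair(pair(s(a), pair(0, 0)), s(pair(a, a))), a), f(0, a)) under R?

1. f(f(pair(pair(s(a), pair(0, 0)), s(pair(a, a))), a), f(0, a))  →  f(s(pair(a, a)), f(0, a))   [R7 at 1]
2. f(s(pair(a, a)), f(0, a))  →  f(0, a)   [R6 at ε]
3. f(0, a)  →  a   [R5 at ε]

a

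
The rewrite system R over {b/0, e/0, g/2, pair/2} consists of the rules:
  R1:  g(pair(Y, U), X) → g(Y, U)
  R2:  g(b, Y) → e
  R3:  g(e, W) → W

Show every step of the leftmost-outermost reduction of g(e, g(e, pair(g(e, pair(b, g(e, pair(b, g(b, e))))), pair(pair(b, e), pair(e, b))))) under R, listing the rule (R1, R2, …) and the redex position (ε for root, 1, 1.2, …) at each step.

pair(pair(b, pair(b, e)), pair(pair(b, e), pair(e, b)))

1. g(e, g(e, pair(g(e, pair(b, g(e, pair(b, g(b, e))))), pair(pair(b, e), pair(e, b)))))  →  g(e, pair(g(e, pair(b, g(e, pair(b, g(b, e))))), pair(pair(b, e), pair(e, b))))   [R3 at ε]
2. g(e, pair(g(e, pair(b, g(e, pair(b, g(b, e))))), pair(pair(b, e), pair(e, b))))  →  pair(g(e, pair(b, g(e, pair(b, g(b, e))))), pair(pair(b, e), pair(e, b)))   [R3 at ε]
3. pair(g(e, pair(b, g(e, pair(b, g(b, e))))), pair(pair(b, e), pair(e, b)))  →  pair(pair(b, g(e, pair(b, g(b, e)))), pair(pair(b, e), pair(e, b)))   [R3 at 1]
4. pair(pair(b, g(e, pair(b, g(b, e)))), pair(pair(b, e), pair(e, b)))  →  pair(pair(b, pair(b, g(b, e))), pair(pair(b, e), pair(e, b)))   [R3 at 1.2]
5. pair(pair(b, pair(b, g(b, e))), pair(pair(b, e), pair(e, b)))  →  pair(pair(b, pair(b, e)), pair(pair(b, e), pair(e, b)))   [R2 at 1.2.2]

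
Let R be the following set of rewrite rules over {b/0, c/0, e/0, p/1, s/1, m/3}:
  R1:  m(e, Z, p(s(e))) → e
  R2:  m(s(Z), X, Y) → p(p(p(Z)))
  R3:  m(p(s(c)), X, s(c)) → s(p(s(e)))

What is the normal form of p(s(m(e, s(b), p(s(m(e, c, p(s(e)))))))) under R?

1. p(s(m(e, s(b), p(s(m(e, c, p(s(e))))))))  →  p(s(m(e, s(b), p(s(e)))))   [R1 at 1.1.3.1.1]
2. p(s(m(e, s(b), p(s(e)))))  →  p(s(e))   [R1 at 1.1]

p(s(e))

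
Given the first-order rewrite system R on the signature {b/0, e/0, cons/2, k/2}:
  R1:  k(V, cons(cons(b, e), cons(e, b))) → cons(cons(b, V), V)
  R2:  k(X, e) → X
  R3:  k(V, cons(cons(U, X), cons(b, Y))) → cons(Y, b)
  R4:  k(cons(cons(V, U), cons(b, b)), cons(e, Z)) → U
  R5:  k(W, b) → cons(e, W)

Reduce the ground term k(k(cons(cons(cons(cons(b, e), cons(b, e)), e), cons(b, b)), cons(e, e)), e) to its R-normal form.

e

1. k(k(cons(cons(cons(cons(b, e), cons(b, e)), e), cons(b, b)), cons(e, e)), e)  →  k(cons(cons(cons(cons(b, e), cons(b, e)), e), cons(b, b)), cons(e, e))   [R2 at ε]
2. k(cons(cons(cons(cons(b, e), cons(b, e)), e), cons(b, b)), cons(e, e))  →  e   [R4 at ε]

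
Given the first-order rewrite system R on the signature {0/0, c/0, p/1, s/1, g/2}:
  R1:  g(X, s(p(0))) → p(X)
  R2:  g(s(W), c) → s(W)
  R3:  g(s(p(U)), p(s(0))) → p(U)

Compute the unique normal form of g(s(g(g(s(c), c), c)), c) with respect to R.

s(s(c))

1. g(s(g(g(s(c), c), c)), c)  →  s(g(g(s(c), c), c))   [R2 at ε]
2. s(g(g(s(c), c), c))  →  s(g(s(c), c))   [R2 at 1.1]
3. s(g(s(c), c))  →  s(s(c))   [R2 at 1]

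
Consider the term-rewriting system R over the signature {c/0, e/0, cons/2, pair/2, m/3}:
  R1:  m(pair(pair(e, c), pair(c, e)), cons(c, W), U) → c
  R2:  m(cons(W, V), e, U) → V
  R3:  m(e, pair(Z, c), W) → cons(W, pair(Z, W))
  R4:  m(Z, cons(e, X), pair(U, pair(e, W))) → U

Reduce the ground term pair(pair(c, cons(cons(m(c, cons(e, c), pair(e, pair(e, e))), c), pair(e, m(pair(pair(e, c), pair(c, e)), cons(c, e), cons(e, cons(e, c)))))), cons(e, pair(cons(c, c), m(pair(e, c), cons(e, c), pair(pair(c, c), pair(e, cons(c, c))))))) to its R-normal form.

pair(pair(c, cons(cons(e, c), pair(e, c))), cons(e, pair(cons(c, c), pair(c, c))))

1. pair(pair(c, cons(cons(m(c, cons(e, c), pair(e, pair(e, e))), c), pair(e, m(pair(pair(e, c), pair(c, e)), cons(c, e), cons(e, cons(e, c)))))), cons(e, pair(cons(c, c), m(pair(e, c), cons(e, c), pair(pair(c, c), pair(e, cons(c, c)))))))  →  pair(pair(c, cons(cons(e, c), pair(e, m(pair(pair(e, c), pair(c, e)), cons(c, e), cons(e, cons(e, c)))))), cons(e, pair(cons(c, c), m(pair(e, c), cons(e, c), pair(pair(c, c), pair(e, cons(c, c)))))))   [R4 at 1.2.1.1]
2. pair(pair(c, cons(cons(e, c), pair(e, m(pair(pair(e, c), pair(c, e)), cons(c, e), cons(e, cons(e, c)))))), cons(e, pair(cons(c, c), m(pair(e, c), cons(e, c), pair(pair(c, c), pair(e, cons(c, c)))))))  →  pair(pair(c, cons(cons(e, c), pair(e, c))), cons(e, pair(cons(c, c), m(pair(e, c), cons(e, c), pair(pair(c, c), pair(e, cons(c, c)))))))   [R1 at 1.2.2.2]
3. pair(pair(c, cons(cons(e, c), pair(e, c))), cons(e, pair(cons(c, c), m(pair(e, c), cons(e, c), pair(pair(c, c), pair(e, cons(c, c)))))))  →  pair(pair(c, cons(cons(e, c), pair(e, c))), cons(e, pair(cons(c, c), pair(c, c))))   [R4 at 2.2.2]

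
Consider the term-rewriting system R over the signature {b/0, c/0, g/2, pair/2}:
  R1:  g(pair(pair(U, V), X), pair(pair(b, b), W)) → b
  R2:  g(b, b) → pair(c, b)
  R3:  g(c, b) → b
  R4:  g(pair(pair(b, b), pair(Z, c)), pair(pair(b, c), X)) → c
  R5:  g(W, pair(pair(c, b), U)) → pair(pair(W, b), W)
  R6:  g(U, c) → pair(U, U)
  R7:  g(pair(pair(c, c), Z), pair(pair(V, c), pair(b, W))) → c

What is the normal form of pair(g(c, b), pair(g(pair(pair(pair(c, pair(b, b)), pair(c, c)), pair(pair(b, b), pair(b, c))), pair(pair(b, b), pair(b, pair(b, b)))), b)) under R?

1. pair(g(c, b), pair(g(pair(pair(pair(c, pair(b, b)), pair(c, c)), pair(pair(b, b), pair(b, c))), pair(pair(b, b), pair(b, pair(b, b)))), b))  →  pair(b, pair(g(pair(pair(pair(c, pair(b, b)), pair(c, c)), pair(pair(b, b), pair(b, c))), pair(pair(b, b), pair(b, pair(b, b)))), b))   [R3 at 1]
2. pair(b, pair(g(pair(pair(pair(c, pair(b, b)), pair(c, c)), pair(pair(b, b), pair(b, c))), pair(pair(b, b), pair(b, pair(b, b)))), b))  →  pair(b, pair(b, b))   [R1 at 2.1]

pair(b, pair(b, b))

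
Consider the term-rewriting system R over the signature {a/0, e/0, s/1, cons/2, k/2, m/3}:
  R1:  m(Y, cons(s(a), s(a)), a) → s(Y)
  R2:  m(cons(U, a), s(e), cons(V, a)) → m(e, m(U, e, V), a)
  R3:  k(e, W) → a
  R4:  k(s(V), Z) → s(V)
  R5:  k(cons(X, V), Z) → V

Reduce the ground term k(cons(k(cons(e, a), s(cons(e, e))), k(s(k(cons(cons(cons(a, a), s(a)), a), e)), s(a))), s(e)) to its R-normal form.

1. k(cons(k(cons(e, a), s(cons(e, e))), k(s(k(cons(cons(cons(a, a), s(a)), a), e)), s(a))), s(e))  →  k(s(k(cons(cons(cons(a, a), s(a)), a), e)), s(a))   [R5 at ε]
2. k(s(k(cons(cons(cons(a, a), s(a)), a), e)), s(a))  →  s(k(cons(cons(cons(a, a), s(a)), a), e))   [R4 at ε]
3. s(k(cons(cons(cons(a, a), s(a)), a), e))  →  s(a)   [R5 at 1]

s(a)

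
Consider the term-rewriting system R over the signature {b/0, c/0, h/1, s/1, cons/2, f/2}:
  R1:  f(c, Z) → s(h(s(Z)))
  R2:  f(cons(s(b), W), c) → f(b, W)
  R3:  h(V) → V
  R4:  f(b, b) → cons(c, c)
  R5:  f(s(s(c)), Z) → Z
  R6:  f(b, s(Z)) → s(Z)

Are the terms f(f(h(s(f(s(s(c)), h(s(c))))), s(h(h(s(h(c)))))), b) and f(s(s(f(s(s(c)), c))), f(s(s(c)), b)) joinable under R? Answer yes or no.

Reduce t₁ = f(f(h(s(f(s(s(c)), h(s(c))))), s(h(h(s(h(c)))))), b):
1. f(f(h(s(f(s(s(c)), h(s(c))))), s(h(h(s(h(c)))))), b)  →  f(f(s(f(s(s(c)), h(s(c)))), s(h(h(s(h(c)))))), b)   [R3 at 1.1]
2. f(f(s(f(s(s(c)), h(s(c)))), s(h(h(s(h(c)))))), b)  →  f(f(s(h(s(c))), s(h(h(s(h(c)))))), b)   [R5 at 1.1.1]
3. f(f(s(h(s(c))), s(h(h(s(h(c)))))), b)  →  f(f(s(s(c)), s(h(h(s(h(c)))))), b)   [R3 at 1.1.1]
4. f(f(s(s(c)), s(h(h(s(h(c)))))), b)  →  f(s(h(h(s(h(c))))), b)   [R5 at 1]
5. f(s(h(h(s(h(c))))), b)  →  f(s(h(s(h(c)))), b)   [R3 at 1.1]
6. f(s(h(s(h(c)))), b)  →  f(s(s(h(c))), b)   [R3 at 1.1]
7. f(s(s(h(c))), b)  →  f(s(s(c)), b)   [R3 at 1.1.1]
8. f(s(s(c)), b)  →  b   [R5 at ε]

Reduce t₂ = f(s(s(f(s(s(c)), c))), f(s(s(c)), b)):
1. f(s(s(f(s(s(c)), c))), f(s(s(c)), b))  →  f(s(s(c)), f(s(s(c)), b))   [R5 at 1.1.1]
2. f(s(s(c)), f(s(s(c)), b))  →  f(s(s(c)), b)   [R5 at ε]
3. f(s(s(c)), b)  →  b   [R5 at ε]

yes — NF(t₁) = b, NF(t₂) = b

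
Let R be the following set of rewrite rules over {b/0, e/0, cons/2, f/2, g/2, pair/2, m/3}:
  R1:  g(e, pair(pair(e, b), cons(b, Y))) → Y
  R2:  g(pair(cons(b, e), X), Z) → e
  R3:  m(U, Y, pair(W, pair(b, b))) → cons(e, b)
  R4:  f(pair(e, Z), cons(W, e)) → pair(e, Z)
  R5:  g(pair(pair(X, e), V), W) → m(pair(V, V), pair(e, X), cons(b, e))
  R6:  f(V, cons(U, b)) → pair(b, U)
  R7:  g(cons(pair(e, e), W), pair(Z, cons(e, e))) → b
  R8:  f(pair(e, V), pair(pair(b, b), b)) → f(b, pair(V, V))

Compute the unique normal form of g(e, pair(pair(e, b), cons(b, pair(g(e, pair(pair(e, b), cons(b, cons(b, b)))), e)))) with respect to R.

1. g(e, pair(pair(e, b), cons(b, pair(g(e, pair(pair(e, b), cons(b, cons(b, b)))), e))))  →  pair(g(e, pair(pair(e, b), cons(b, cons(b, b)))), e)   [R1 at ε]
2. pair(g(e, pair(pair(e, b), cons(b, cons(b, b)))), e)  →  pair(cons(b, b), e)   [R1 at 1]

pair(cons(b, b), e)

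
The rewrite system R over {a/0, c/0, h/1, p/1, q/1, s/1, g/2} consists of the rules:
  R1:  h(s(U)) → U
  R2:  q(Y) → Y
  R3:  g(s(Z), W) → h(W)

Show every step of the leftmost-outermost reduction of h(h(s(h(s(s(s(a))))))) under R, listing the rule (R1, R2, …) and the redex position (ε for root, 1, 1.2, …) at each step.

s(a)

1. h(h(s(h(s(s(s(a)))))))  →  h(h(s(s(s(a)))))   [R1 at 1]
2. h(h(s(s(s(a)))))  →  h(s(s(a)))   [R1 at 1]
3. h(s(s(a)))  →  s(a)   [R1 at ε]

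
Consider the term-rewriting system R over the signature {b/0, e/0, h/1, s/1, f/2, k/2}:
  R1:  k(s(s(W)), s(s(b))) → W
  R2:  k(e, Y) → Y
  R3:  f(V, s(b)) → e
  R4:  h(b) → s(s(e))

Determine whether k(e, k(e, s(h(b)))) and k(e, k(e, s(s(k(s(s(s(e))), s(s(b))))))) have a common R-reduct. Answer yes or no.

Reduce t₁ = k(e, k(e, s(h(b)))):
1. k(e, k(e, s(h(b))))  →  k(e, s(h(b)))   [R2 at ε]
2. k(e, s(h(b)))  →  s(h(b))   [R2 at ε]
3. s(h(b))  →  s(s(s(e)))   [R4 at 1]

Reduce t₂ = k(e, k(e, s(s(k(s(s(s(e))), s(s(b))))))):
1. k(e, k(e, s(s(k(s(s(s(e))), s(s(b)))))))  →  k(e, s(s(k(s(s(s(e))), s(s(b))))))   [R2 at ε]
2. k(e, s(s(k(s(s(s(e))), s(s(b))))))  →  s(s(k(s(s(s(e))), s(s(b)))))   [R2 at ε]
3. s(s(k(s(s(s(e))), s(s(b)))))  →  s(s(s(e)))   [R1 at 1.1]

yes — NF(t₁) = s(s(s(e))), NF(t₂) = s(s(s(e)))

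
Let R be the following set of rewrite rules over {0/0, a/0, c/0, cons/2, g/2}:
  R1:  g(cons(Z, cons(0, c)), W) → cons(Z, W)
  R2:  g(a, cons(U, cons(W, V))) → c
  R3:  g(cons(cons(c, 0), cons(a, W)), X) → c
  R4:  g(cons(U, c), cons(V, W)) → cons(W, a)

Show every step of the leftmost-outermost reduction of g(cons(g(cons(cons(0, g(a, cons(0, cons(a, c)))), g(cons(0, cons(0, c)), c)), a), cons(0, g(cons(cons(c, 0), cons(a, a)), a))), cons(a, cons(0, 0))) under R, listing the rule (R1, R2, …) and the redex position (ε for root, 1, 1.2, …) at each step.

1. g(cons(g(cons(cons(0, g(a, cons(0, cons(a, c)))), g(cons(0, cons(0, c)), c)), a), cons(0, g(cons(cons(c, 0), cons(a, a)), a))), cons(a, cons(0, 0)))  →  g(cons(g(cons(cons(0, c), g(cons(0, cons(0, c)), c)), a), cons(0, g(cons(cons(c, 0), cons(a, a)), a))), cons(a, cons(0, 0)))   [R2 at 1.1.1.1.2]
2. g(cons(g(cons(cons(0, c), g(cons(0, cons(0, c)), c)), a), cons(0, g(cons(cons(c, 0), cons(a, a)), a))), cons(a, cons(0, 0)))  →  g(cons(g(cons(cons(0, c), cons(0, c)), a), cons(0, g(cons(cons(c, 0), cons(a, a)), a))), cons(a, cons(0, 0)))   [R1 at 1.1.1.2]
3. g(cons(g(cons(cons(0, c), cons(0, c)), a), cons(0, g(cons(cons(c, 0), cons(a, a)), a))), cons(a, cons(0, 0)))  →  g(cons(cons(cons(0, c), a), cons(0, g(cons(cons(c, 0), cons(a, a)), a))), cons(a, cons(0, 0)))   [R1 at 1.1]
4. g(cons(cons(cons(0, c), a), cons(0, g(cons(cons(c, 0), cons(a, a)), a))), cons(a, cons(0, 0)))  →  g(cons(cons(cons(0, c), a), cons(0, c)), cons(a, cons(0, 0)))   [R3 at 1.2.2]
5. g(cons(cons(cons(0, c), a), cons(0, c)), cons(a, cons(0, 0)))  →  cons(cons(cons(0, c), a), cons(a, cons(0, 0)))   [R1 at ε]

cons(cons(cons(0, c), a), cons(a, cons(0, 0)))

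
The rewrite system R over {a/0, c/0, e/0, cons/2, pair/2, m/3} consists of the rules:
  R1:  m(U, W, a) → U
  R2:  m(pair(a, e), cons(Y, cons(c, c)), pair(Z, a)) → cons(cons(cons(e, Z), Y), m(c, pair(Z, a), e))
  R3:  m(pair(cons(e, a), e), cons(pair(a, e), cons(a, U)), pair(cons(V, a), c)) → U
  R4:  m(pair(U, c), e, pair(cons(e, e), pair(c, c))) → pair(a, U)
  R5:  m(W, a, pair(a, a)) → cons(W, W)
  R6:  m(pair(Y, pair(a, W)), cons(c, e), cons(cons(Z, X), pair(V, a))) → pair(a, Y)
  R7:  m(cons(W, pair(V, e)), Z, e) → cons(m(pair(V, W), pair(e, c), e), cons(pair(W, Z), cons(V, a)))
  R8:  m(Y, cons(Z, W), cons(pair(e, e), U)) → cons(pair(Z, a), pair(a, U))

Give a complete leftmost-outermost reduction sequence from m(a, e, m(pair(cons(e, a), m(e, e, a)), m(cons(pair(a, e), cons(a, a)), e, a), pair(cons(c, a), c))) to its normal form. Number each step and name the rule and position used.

a

1. m(a, e, m(pair(cons(e, a), m(e, e, a)), m(cons(pair(a, e), cons(a, a)), e, a), pair(cons(c, a), c)))  →  m(a, e, m(pair(cons(e, a), e), m(cons(pair(a, e), cons(a, a)), e, a), pair(cons(c, a), c)))   [R1 at 3.1.2]
2. m(a, e, m(pair(cons(e, a), e), m(cons(pair(a, e), cons(a, a)), e, a), pair(cons(c, a), c)))  →  m(a, e, m(pair(cons(e, a), e), cons(pair(a, e), cons(a, a)), pair(cons(c, a), c)))   [R1 at 3.2]
3. m(a, e, m(pair(cons(e, a), e), cons(pair(a, e), cons(a, a)), pair(cons(c, a), c)))  →  m(a, e, a)   [R3 at 3]
4. m(a, e, a)  →  a   [R1 at ε]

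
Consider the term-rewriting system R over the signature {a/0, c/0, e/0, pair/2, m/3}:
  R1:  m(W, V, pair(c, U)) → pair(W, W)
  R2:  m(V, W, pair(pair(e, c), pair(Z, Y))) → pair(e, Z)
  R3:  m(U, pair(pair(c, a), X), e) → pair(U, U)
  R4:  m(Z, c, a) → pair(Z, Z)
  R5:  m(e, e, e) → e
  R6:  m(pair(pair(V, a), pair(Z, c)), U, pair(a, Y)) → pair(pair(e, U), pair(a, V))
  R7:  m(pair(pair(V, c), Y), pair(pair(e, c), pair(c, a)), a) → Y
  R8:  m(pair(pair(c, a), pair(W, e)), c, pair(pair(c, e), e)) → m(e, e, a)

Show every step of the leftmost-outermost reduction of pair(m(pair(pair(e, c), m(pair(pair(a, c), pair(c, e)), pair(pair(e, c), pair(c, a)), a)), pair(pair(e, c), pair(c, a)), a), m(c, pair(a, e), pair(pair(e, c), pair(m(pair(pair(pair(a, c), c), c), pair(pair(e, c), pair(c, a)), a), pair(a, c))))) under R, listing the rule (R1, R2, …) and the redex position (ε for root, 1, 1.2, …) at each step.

1. pair(m(pair(pair(e, c), m(pair(pair(a, c), pair(c, e)), pair(pair(e, c), pair(c, a)), a)), pair(pair(e, c), pair(c, a)), a), m(c, pair(a, e), pair(pair(e, c), pair(m(pair(pair(pair(a, c), c), c), pair(pair(e, c), pair(c, a)), a), pair(a, c)))))  →  pair(m(pair(pair(a, c), pair(c, e)), pair(pair(e, c), pair(c, a)), a), m(c, pair(a, e), pair(pair(e, c), pair(m(pair(pair(pair(a, c), c), c), pair(pair(e, c), pair(c, a)), a), pair(a, c)))))   [R7 at 1]
2. pair(m(pair(pair(a, c), pair(c, e)), pair(pair(e, c), pair(c, a)), a), m(c, pair(a, e), pair(pair(e, c), pair(m(pair(pair(pair(a, c), c), c), pair(pair(e, c), pair(c, a)), a), pair(a, c)))))  →  pair(pair(c, e), m(c, pair(a, e), pair(pair(e, c), pair(m(pair(pair(pair(a, c), c), c), pair(pair(e, c), pair(c, a)), a), pair(a, c)))))   [R7 at 1]
3. pair(pair(c, e), m(c, pair(a, e), pair(pair(e, c), pair(m(pair(pair(pair(a, c), c), c), pair(pair(e, c), pair(c, a)), a), pair(a, c)))))  →  pair(pair(c, e), pair(e, m(pair(pair(pair(a, c), c), c), pair(pair(e, c), pair(c, a)), a)))   [R2 at 2]
4. pair(pair(c, e), pair(e, m(pair(pair(pair(a, c), c), c), pair(pair(e, c), pair(c, a)), a)))  →  pair(pair(c, e), pair(e, c))   [R7 at 2.2]

pair(pair(c, e), pair(e, c))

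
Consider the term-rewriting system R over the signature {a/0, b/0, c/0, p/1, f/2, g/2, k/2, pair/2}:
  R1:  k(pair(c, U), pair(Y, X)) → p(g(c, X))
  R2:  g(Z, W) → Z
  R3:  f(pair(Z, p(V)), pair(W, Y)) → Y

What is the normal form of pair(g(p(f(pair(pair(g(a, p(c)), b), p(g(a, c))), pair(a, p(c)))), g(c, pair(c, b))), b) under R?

pair(p(p(c)), b)

1. pair(g(p(f(pair(pair(g(a, p(c)), b), p(g(a, c))), pair(a, p(c)))), g(c, pair(c, b))), b)  →  pair(p(f(pair(pair(g(a, p(c)), b), p(g(a, c))), pair(a, p(c)))), b)   [R2 at 1]
2. pair(p(f(pair(pair(g(a, p(c)), b), p(g(a, c))), pair(a, p(c)))), b)  →  pair(p(p(c)), b)   [R3 at 1.1]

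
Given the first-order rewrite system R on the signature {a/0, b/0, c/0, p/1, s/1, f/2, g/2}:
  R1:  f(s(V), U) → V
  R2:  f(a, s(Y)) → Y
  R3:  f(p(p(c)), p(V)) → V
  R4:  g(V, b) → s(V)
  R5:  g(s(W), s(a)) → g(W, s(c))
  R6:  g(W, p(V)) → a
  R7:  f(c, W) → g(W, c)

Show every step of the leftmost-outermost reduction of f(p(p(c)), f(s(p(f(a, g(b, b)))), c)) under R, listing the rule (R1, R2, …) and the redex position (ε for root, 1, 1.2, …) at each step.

b

1. f(p(p(c)), f(s(p(f(a, g(b, b)))), c))  →  f(p(p(c)), p(f(a, g(b, b))))   [R1 at 2]
2. f(p(p(c)), p(f(a, g(b, b))))  →  f(a, g(b, b))   [R3 at ε]
3. f(a, g(b, b))  →  f(a, s(b))   [R4 at 2]
4. f(a, s(b))  →  b   [R2 at ε]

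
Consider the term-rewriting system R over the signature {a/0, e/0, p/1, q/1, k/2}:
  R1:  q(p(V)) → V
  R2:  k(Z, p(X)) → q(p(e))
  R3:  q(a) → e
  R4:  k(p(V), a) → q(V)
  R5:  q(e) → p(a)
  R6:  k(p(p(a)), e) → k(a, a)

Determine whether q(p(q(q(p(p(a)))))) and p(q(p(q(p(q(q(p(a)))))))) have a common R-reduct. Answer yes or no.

Reduce t₁ = q(p(q(q(p(p(a)))))):
1. q(p(q(q(p(p(a))))))  →  q(q(p(p(a))))   [R1 at ε]
2. q(q(p(p(a))))  →  q(p(a))   [R1 at 1]
3. q(p(a))  →  a   [R1 at ε]

Reduce t₂ = p(q(p(q(p(q(q(p(a)))))))):
1. p(q(p(q(p(q(q(p(a))))))))  →  p(q(p(q(q(p(a))))))   [R1 at 1]
2. p(q(p(q(q(p(a))))))  →  p(q(q(p(a))))   [R1 at 1]
3. p(q(q(p(a))))  →  p(q(a))   [R1 at 1.1]
4. p(q(a))  →  p(e)   [R3 at 1]

no — NF(t₁) = a, NF(t₂) = p(e)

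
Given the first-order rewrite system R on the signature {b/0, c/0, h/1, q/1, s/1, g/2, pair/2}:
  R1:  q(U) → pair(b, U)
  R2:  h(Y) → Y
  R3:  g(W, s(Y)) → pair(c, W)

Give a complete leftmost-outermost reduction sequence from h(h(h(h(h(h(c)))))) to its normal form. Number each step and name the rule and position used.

1. h(h(h(h(h(h(c))))))  →  h(h(h(h(h(c)))))   [R2 at ε]
2. h(h(h(h(h(c)))))  →  h(h(h(h(c))))   [R2 at ε]
3. h(h(h(h(c))))  →  h(h(h(c)))   [R2 at ε]
4. h(h(h(c)))  →  h(h(c))   [R2 at ε]
5. h(h(c))  →  h(c)   [R2 at ε]
6. h(c)  →  c   [R2 at ε]

c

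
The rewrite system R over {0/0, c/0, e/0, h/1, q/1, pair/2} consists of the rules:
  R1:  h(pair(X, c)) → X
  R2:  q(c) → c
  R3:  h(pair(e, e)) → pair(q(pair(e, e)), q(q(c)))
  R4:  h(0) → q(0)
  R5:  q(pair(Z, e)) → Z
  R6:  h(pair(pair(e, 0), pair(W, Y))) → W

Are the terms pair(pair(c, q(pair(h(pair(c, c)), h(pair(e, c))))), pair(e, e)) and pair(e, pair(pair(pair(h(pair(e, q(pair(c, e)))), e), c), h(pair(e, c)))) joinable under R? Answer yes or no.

Reduce t₁ = pair(pair(c, q(pair(h(pair(c, c)), h(pair(e, c))))), pair(e, e)):
1. pair(pair(c, q(pair(h(pair(c, c)), h(pair(e, c))))), pair(e, e))  →  pair(pair(c, q(pair(c, h(pair(e, c))))), pair(e, e))   [R1 at 1.2.1.1]
2. pair(pair(c, q(pair(c, h(pair(e, c))))), pair(e, e))  →  pair(pair(c, q(pair(c, e))), pair(e, e))   [R1 at 1.2.1.2]
3. pair(pair(c, q(pair(c, e))), pair(e, e))  →  pair(pair(c, c), pair(e, e))   [R5 at 1.2]

Reduce t₂ = pair(e, pair(pair(pair(h(pair(e, q(pair(c, e)))), e), c), h(pair(e, c)))):
1. pair(e, pair(pair(pair(h(pair(e, q(pair(c, e)))), e), c), h(pair(e, c))))  →  pair(e, pair(pair(pair(h(pair(e, c)), e), c), h(pair(e, c))))   [R5 at 2.1.1.1.1.2]
2. pair(e, pair(pair(pair(h(pair(e, c)), e), c), h(pair(e, c))))  →  pair(e, pair(pair(pair(e, e), c), h(pair(e, c))))   [R1 at 2.1.1.1]
3. pair(e, pair(pair(pair(e, e), c), h(pair(e, c))))  →  pair(e, pair(pair(pair(e, e), c), e))   [R1 at 2.2]

no — NF(t₁) = pair(pair(c, c), pair(e, e)), NF(t₂) = pair(e, pair(pair(pair(e, e), c), e))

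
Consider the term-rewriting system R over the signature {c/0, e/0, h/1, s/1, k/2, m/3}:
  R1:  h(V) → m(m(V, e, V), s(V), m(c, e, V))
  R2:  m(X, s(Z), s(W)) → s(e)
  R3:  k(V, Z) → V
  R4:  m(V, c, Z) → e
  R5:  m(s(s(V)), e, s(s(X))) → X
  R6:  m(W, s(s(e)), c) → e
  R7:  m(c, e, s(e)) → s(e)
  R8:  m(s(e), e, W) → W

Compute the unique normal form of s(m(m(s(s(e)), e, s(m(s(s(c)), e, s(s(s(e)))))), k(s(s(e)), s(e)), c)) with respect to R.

1. s(m(m(s(s(e)), e, s(m(s(s(c)), e, s(s(s(e)))))), k(s(s(e)), s(e)), c))  →  s(m(m(s(s(e)), e, s(s(e))), k(s(s(e)), s(e)), c))   [R5 at 1.1.3.1]
2. s(m(m(s(s(e)), e, s(s(e))), k(s(s(e)), s(e)), c))  →  s(m(e, k(s(s(e)), s(e)), c))   [R5 at 1.1]
3. s(m(e, k(s(s(e)), s(e)), c))  →  s(m(e, s(s(e)), c))   [R3 at 1.2]
4. s(m(e, s(s(e)), c))  →  s(e)   [R6 at 1]

s(e)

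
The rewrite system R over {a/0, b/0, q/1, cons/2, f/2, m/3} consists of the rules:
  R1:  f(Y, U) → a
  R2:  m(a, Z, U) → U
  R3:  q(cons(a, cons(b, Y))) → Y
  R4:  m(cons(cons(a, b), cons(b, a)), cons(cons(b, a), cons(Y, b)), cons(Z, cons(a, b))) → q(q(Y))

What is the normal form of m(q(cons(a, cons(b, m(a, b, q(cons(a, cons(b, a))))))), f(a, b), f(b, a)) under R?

1. m(q(cons(a, cons(b, m(a, b, q(cons(a, cons(b, a))))))), f(a, b), f(b, a))  →  m(m(a, b, q(cons(a, cons(b, a)))), f(a, b), f(b, a))   [R3 at 1]
2. m(m(a, b, q(cons(a, cons(b, a)))), f(a, b), f(b, a))  →  m(q(cons(a, cons(b, a))), f(a, b), f(b, a))   [R2 at 1]
3. m(q(cons(a, cons(b, a))), f(a, b), f(b, a))  →  m(a, f(a, b), f(b, a))   [R3 at 1]
4. m(a, f(a, b), f(b, a))  →  f(b, a)   [R2 at ε]
5. f(b, a)  →  a   [R1 at ε]

a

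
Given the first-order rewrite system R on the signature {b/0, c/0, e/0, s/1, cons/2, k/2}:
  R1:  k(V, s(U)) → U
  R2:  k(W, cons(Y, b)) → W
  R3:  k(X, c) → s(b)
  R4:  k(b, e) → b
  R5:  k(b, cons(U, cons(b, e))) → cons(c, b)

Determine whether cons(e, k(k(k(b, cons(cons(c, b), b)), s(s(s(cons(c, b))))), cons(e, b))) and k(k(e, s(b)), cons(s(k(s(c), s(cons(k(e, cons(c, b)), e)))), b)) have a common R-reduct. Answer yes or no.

no — NF(t₁) = cons(e, s(s(cons(c, b)))), NF(t₂) = b

Reduce t₁ = cons(e, k(k(k(b, cons(cons(c, b), b)), s(s(s(cons(c, b))))), cons(e, b))):
1. cons(e, k(k(k(b, cons(cons(c, b), b)), s(s(s(cons(c, b))))), cons(e, b)))  →  cons(e, k(k(b, cons(cons(c, b), b)), s(s(s(cons(c, b))))))   [R2 at 2]
2. cons(e, k(k(b, cons(cons(c, b), b)), s(s(s(cons(c, b))))))  →  cons(e, s(s(cons(c, b))))   [R1 at 2]

Reduce t₂ = k(k(e, s(b)), cons(s(k(s(c), s(cons(k(e, cons(c, b)), e)))), b)):
1. k(k(e, s(b)), cons(s(k(s(c), s(cons(k(e, cons(c, b)), e)))), b))  →  k(e, s(b))   [R2 at ε]
2. k(e, s(b))  →  b   [R1 at ε]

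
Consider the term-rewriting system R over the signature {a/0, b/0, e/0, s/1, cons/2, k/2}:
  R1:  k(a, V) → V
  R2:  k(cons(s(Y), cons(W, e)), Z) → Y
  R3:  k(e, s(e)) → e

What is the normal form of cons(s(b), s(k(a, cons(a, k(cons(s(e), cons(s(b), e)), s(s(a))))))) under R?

cons(s(b), s(cons(a, e)))

1. cons(s(b), s(k(a, cons(a, k(cons(s(e), cons(s(b), e)), s(s(a)))))))  →  cons(s(b), s(cons(a, k(cons(s(e), cons(s(b), e)), s(s(a))))))   [R1 at 2.1]
2. cons(s(b), s(cons(a, k(cons(s(e), cons(s(b), e)), s(s(a))))))  →  cons(s(b), s(cons(a, e)))   [R2 at 2.1.2]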